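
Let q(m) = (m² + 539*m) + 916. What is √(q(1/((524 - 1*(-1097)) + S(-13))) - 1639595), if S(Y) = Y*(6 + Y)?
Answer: I*√4802875460207/1712 ≈ 1280.1*I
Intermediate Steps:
q(m) = 916 + m² + 539*m
√(q(1/((524 - 1*(-1097)) + S(-13))) - 1639595) = √((916 + (1/((524 - 1*(-1097)) - 13*(6 - 13)))² + 539/((524 - 1*(-1097)) - 13*(6 - 13))) - 1639595) = √((916 + (1/((524 + 1097) - 13*(-7)))² + 539/((524 + 1097) - 13*(-7))) - 1639595) = √((916 + (1/(1621 + 91))² + 539/(1621 + 91)) - 1639595) = √((916 + (1/1712)² + 539/1712) - 1639595) = √((916 + (1/1712)² + 539*(1/1712)) - 1639595) = √((916 + 1/2930944 + 539/1712) - 1639595) = √(2685667473/2930944 - 1639595) = √(-4802875460207/2930944) = I*√4802875460207/1712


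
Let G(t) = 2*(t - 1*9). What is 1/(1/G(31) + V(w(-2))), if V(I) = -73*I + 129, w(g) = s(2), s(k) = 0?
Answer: 44/5677 ≈ 0.0077506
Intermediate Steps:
w(g) = 0
V(I) = 129 - 73*I
G(t) = -18 + 2*t (G(t) = 2*(t - 9) = 2*(-9 + t) = -18 + 2*t)
1/(1/G(31) + V(w(-2))) = 1/(1/(-18 + 2*31) + (129 - 73*0)) = 1/(1/(-18 + 62) + (129 + 0)) = 1/(1/44 + 129) = 1/(5677/44) = 44/5677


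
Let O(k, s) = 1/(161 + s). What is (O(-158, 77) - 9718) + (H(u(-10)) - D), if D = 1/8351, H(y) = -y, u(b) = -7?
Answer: -2757281915/283934 ≈ -9711.0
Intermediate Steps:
D = 1/8351 ≈ 0.00011975
(O(-158, 77) - 9718) + (H(u(-10)) - D) = (1/(161 + 77) - 9718) + (-1*(-7) - 1*1/8351) = (1/238 - 9718) + (7 - 1/8351) = (1/238 - 9718) + 58456/8351 = -2312883/238 + 58456/8351 = -2757281915/283934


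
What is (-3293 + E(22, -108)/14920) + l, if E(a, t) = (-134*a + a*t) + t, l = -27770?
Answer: -57933174/1865 ≈ -31063.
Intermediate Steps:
E(a, t) = t - 134*a + a*t
(-3293 + E(22, -108)/14920) + l = (-3293 + (-108 - 134*22 + 22*(-108))/14920) - 27770 = (-3293 + (-108 - 2948 - 2376)*(1/14920)) - 27770 = (-3293 - 5432*1/14920) - 27770 = (-3293 - 679/1865) - 27770 = -6142124/1865 - 27770 = -57933174/1865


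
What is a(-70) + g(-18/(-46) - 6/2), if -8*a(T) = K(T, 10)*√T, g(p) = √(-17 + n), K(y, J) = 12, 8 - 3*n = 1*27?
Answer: I*(-9*√70 + 2*√210)/6 ≈ -7.7194*I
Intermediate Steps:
n = -19/3 (n = 8/3 - 27/3 = 8/3 - ⅓*27 = 8/3 - 9 = -19/3 ≈ -6.3333)
g(p) = I*√210/3 (g(p) = √(-17 - 19/3) = √(-70/3) = I*√210/3)
a(T) = -3*√T/2
a(-70) + g(-18/(-46) - 6/2) = -3*I*√70/2 + I*√210/3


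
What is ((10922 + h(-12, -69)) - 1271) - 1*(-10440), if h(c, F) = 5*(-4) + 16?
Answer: 20087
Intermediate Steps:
h(c, F) = -4 (h(c, F) = -20 + 16 = -4)
((10922 + h(-12, -69)) - 1271) - 1*(-10440) = ((10922 - 4) - 1271) - 1*(-10440) = (10918 - 1271) + 10440 = 9647 + 10440 = 20087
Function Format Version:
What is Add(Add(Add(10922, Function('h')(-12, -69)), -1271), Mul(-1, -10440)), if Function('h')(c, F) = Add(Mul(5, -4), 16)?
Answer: 20087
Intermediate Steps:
Function('h')(c, F) = -4 (Function('h')(c, F) = Add(-20, 16) = -4)
Add(Add(Add(10922, Function('h')(-12, -69)), -1271), Mul(-1, -10440)) = Add(Add(Add(10922, -4), -1271), Mul(-1, -10440)) = Add(Add(10918, -1271), 10440) = Add(9647, 10440) = 20087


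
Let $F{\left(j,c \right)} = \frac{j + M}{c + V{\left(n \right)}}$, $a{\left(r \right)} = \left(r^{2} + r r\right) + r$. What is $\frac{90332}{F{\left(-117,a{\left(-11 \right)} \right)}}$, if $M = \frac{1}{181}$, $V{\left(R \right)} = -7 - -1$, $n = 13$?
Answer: $- \frac{919692675}{5294} \approx -1.7372 \cdot 10^{5}$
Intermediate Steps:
$V{\left(R \right)} = -6$ ($V{\left(R \right)} = -7 + 1 = -6$)
$M = \frac{1}{181} \approx 0.0055249$
$a{\left(r \right)} = r + 2 r^{2}$ ($a{\left(r \right)} = \left(r^{2} + r^{2}\right) + r = 2 r^{2} + r = r + 2 r^{2}$)
$F{\left(j,c \right)} = \frac{\frac{1}{181} + j}{-6 + c}$ ($F{\left(j,c \right)} = \frac{j + \frac{1}{181}}{c - 6} = \frac{\frac{1}{181} + j}{-6 + c}$)
$\frac{90332}{F{\left(-117,a{\left(-11 \right)} \right)}} = \frac{90332}{\frac{1}{-6 - 11 \left(1 + 2 \left(-11\right)\right)} \left(\frac{1}{181} - 117\right)} = \frac{90332}{\frac{1}{-6 - 11 \left(1 - 22\right)} \left(- \frac{21176}{181}\right)} = \frac{90332}{\frac{1}{-6 - -231} \left(- \frac{21176}{181}\right)} = \frac{90332}{\frac{1}{-6 + 231} \left(- \frac{21176}{181}\right)} = \frac{90332}{\frac{1}{225} \left(- \frac{21176}{181}\right)} = \frac{90332}{- \frac{21176}{40725}} = 90332 \left(- \frac{40725}{21176}\right) = - \frac{919692675}{5294}$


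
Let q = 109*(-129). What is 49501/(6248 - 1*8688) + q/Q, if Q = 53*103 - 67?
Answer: -37652279/1644560 ≈ -22.895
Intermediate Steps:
q = -14061
Q = 5392 (Q = 5459 - 67 = 5392)
49501/(6248 - 1*8688) + q/Q = 49501/(6248 - 1*8688) - 14061/5392 = 49501/(6248 - 8688) - 14061*1/5392 = 49501/(-2440) - 14061/5392 = 49501*(-1/2440) - 14061/5392 = -49501/2440 - 14061/5392 = -37652279/1644560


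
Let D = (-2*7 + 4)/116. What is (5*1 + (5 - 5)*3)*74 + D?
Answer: 21455/58 ≈ 369.91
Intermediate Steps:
D = -5/58 (D = (-14 + 4)*(1/116) = -10*1/116 = -5/58 ≈ -0.086207)
(5*1 + (5 - 5)*3)*74 + D = (5*1 + (5 - 5)*3)*74 - 5/58 = (5 + 0*3)*74 - 5/58 = (5 + 0)*74 - 5/58 = 5*74 - 5/58 = 370 - 5/58 = 21455/58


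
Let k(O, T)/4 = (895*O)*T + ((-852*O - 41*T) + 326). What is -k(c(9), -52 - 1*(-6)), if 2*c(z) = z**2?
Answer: 6798716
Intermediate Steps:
c(z) = z**2/2
k(O, T) = 1304 - 3408*O - 164*T + 3580*O*T (k(O, T) = 4*((895*O)*T + ((-852*O - 41*T) + 326)) = 4*(895*O*T + (326 - 852*O - 41*T)) = 4*(326 - 852*O - 41*T + 895*O*T) = 1304 - 3408*O - 164*T + 3580*O*T)
-k(c(9), -52 - 1*(-6)) = -(1304 - 1704*9**2 - 164*(-52 - 1*(-6)) + 3580*((1/2)*9**2)*(-52 - 1*(-6))) = -(1304 - 1704*81 - 164*(-52 + 6) + 3580*((1/2)*81)*(-52 + 6)) = -(1304 - 3408*81/2 - 164*(-46) + 3580*(81/2)*(-46)) = -(1304 - 138024 + 7544 - 6669540) = -1*(-6798716) = 6798716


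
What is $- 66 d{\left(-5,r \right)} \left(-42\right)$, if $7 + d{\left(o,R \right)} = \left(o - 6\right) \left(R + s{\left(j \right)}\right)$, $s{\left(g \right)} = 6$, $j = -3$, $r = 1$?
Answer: $-232848$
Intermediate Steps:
$d{\left(o,R \right)} = -7 + \left(-6 + o\right) \left(6 + R\right)$ ($d{\left(o,R \right)} = -7 + \left(o - 6\right) \left(R + 6\right) = -7 + \left(-6 + o\right) \left(6 + R\right)$)
$- 66 d{\left(-5,r \right)} \left(-42\right) = - 66 \left(-43 - 6 + 6 \left(-5\right) + 1 \left(-5\right)\right) \left(-42\right) = - 66 \left(-43 - 6 - 30 - 5\right) \left(-42\right) = \left(-66\right) \left(-84\right) \left(-42\right) = 5544 \left(-42\right) = -232848$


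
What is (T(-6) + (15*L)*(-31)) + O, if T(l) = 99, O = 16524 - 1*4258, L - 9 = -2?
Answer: 9110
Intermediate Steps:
L = 7 (L = 9 - 2 = 7)
O = 12266 (O = 16524 - 4258 = 12266)
(T(-6) + (15*L)*(-31)) + O = (99 + (15*7)*(-31)) + 12266 = (99 + 105*(-31)) + 12266 = (99 - 3255) + 12266 = -3156 + 12266 = 9110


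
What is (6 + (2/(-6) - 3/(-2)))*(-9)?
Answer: -129/2 ≈ -64.500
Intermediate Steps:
(6 + (2/(-6) - 3/(-2)))*(-9) = (6 + (2*(-⅙) - 3*(-½)))*(-9) = (6 + (-⅓ + 3/2))*(-9) = (6 + 7/6)*(-9) = (43/6)*(-9) = -129/2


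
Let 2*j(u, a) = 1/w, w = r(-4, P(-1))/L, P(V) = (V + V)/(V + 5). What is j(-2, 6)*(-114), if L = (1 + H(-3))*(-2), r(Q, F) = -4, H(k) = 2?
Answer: -171/2 ≈ -85.500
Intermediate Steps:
P(V) = 2*V/(5 + V) (P(V) = (2*V)/(5 + V) = 2*V/(5 + V))
L = -6 (L = (1 + 2)*(-2) = 3*(-2) = -6)
w = ⅔ (w = -4/(-6) = -4*(-⅙) = ⅔ ≈ 0.66667)
j(u, a) = ¾ (j(u, a) = 1/(2*(⅔)) = (½)*(3/2) = ¾)
j(-2, 6)*(-114) = (¾)*(-114) = -171/2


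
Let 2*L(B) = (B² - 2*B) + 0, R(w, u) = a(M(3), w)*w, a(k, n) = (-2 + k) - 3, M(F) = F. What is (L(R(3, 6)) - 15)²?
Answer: 81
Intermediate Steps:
a(k, n) = -5 + k
R(w, u) = -2*w (R(w, u) = (-5 + 3)*w = -2*w)
L(B) = B²/2 - B (L(B) = ((B² - 2*B) + 0)/2 = (B² - 2*B)/2 = B²/2 - B)
(L(R(3, 6)) - 15)² = ((-2*3)*(-2 - 2*3)/2 - 15)² = ((½)*(-6)*(-2 - 6) - 15)² = ((½)*(-6)*(-8) - 15)² = (24 - 15)² = 9² = 81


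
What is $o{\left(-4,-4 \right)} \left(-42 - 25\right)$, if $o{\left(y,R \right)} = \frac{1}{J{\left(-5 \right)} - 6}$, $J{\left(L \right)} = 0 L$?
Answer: $\frac{67}{6} \approx 11.167$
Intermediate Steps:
$J{\left(L \right)} = 0$
$o{\left(y,R \right)} = - \frac{1}{6}$ ($o{\left(y,R \right)} = \frac{1}{0 - 6} = \frac{1}{-6} = - \frac{1}{6}$)
$o{\left(-4,-4 \right)} \left(-42 - 25\right) = - \frac{-42 - 25}{6} = \left(- \frac{1}{6}\right) \left(-67\right) = \frac{67}{6}$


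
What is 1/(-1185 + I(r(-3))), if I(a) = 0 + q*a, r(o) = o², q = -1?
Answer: -1/1194 ≈ -0.00083752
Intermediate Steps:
I(a) = -a (I(a) = 0 - a = -a)
1/(-1185 + I(r(-3))) = 1/(-1185 - 1*(-3)²) = 1/(-1185 - 1*9) = 1/(-1185 - 9) = 1/(-1194) = -1/1194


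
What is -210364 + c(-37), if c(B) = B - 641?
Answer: -211042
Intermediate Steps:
c(B) = -641 + B
-210364 + c(-37) = -210364 + (-641 - 37) = -210364 - 678 = -211042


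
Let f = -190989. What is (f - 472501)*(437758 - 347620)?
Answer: -59805661620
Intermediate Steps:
(f - 472501)*(437758 - 347620) = (-190989 - 472501)*(437758 - 347620) = -663490*90138 = -59805661620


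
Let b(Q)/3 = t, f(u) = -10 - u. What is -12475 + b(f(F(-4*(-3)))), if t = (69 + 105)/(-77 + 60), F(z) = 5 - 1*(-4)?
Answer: -212597/17 ≈ -12506.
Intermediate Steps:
F(z) = 9 (F(z) = 5 + 4 = 9)
t = -174/17 (t = 174/(-17) = 174*(-1/17) = -174/17 ≈ -10.235)
b(Q) = -522/17 (b(Q) = 3*(-174/17) = -522/17)
-12475 + b(f(F(-4*(-3)))) = -12475 - 522/17 = -212597/17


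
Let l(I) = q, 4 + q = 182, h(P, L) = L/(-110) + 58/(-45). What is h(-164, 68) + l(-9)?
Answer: 87166/495 ≈ 176.09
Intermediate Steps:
h(P, L) = -58/45 - L/110 (h(P, L) = L*(-1/110) + 58*(-1/45) = -L/110 - 58/45 = -58/45 - L/110)
q = 178 (q = -4 + 182 = 178)
l(I) = 178
h(-164, 68) + l(-9) = (-58/45 - 1/110*68) + 178 = (-58/45 - 34/55) + 178 = -944/495 + 178 = 87166/495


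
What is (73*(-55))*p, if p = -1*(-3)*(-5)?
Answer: 60225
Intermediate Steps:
p = -15 (p = 3*(-5) = -15)
(73*(-55))*p = (73*(-55))*(-15) = -4015*(-15) = 60225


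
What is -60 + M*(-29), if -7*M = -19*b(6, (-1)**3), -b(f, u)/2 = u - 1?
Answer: -2624/7 ≈ -374.86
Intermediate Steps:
b(f, u) = 2 - 2*u (b(f, u) = -2*(u - 1) = -2*(-1 + u) = 2 - 2*u)
M = 76/7 (M = -(-19)*(2 - 2*(-1)**3)/7 = -(-19)*(2 - 2*(-1))/7 = -(-19)*(2 + 2)/7 = -(-19)*4/7 = -1/7*(-76) = 76/7 ≈ 10.857)
-60 + M*(-29) = -60 + (76/7)*(-29) = -60 - 2204/7 = -2624/7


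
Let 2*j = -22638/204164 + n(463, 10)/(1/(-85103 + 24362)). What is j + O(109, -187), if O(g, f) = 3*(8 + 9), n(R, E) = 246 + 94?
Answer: -2108180938035/204164 ≈ -1.0326e+7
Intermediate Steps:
n(R, E) = 340
O(g, f) = 51 (O(g, f) = 3*17 = 51)
j = -2108191350399/204164 (j = (-22638/204164 + 340/(1/(-85103 + 24362)))/2 = (-22638*1/204164 + 340/(1/(-60741)))/2 = (-11319/102082 + 340/(-1/60741))/2 = (-11319/102082 + 340*(-60741))/2 = (-11319/102082 - 20651940)/2 = (1/2)*(-2108191350399/102082) = -2108191350399/204164 ≈ -1.0326e+7)
j + O(109, -187) = -2108191350399/204164 + 51 = -2108180938035/204164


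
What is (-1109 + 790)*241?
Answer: -76879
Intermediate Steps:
(-1109 + 790)*241 = -319*241 = -76879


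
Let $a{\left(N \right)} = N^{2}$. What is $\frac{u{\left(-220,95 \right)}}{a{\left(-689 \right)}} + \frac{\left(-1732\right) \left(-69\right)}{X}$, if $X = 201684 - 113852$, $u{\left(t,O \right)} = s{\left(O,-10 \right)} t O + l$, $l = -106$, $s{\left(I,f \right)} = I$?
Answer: $- \frac{29416697231}{10423923718} \approx -2.822$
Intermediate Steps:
$u{\left(t,O \right)} = -106 + t O^{2}$ ($u{\left(t,O \right)} = O t O - 106 = t O^{2} - 106 = -106 + t O^{2}$)
$X = 87832$ ($X = 201684 - 113852 = 87832$)
$\frac{u{\left(-220,95 \right)}}{a{\left(-689 \right)}} + \frac{\left(-1732\right) \left(-69\right)}{X} = \frac{-106 - 220 \cdot 95^{2}}{\left(-689\right)^{2}} + \frac{\left(-1732\right) \left(-69\right)}{87832} = \frac{-106 - 1985500}{474721} + 119508 \cdot \frac{1}{87832} = \left(-106 - 1985500\right) \frac{1}{474721} + \frac{29877}{21958} = \left(-1985606\right) \frac{1}{474721} + \frac{29877}{21958} = - \frac{1985606}{474721} + \frac{29877}{21958} = - \frac{29416697231}{10423923718}$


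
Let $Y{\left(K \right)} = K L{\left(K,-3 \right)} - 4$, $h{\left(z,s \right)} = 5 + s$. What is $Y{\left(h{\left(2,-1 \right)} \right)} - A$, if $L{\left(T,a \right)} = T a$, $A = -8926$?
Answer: $8874$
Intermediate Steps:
$Y{\left(K \right)} = -4 - 3 K^{2}$ ($Y{\left(K \right)} = K K \left(-3\right) - 4 = K \left(- 3 K\right) - 4 = - 3 K^{2} - 4 = -4 - 3 K^{2}$)
$Y{\left(h{\left(2,-1 \right)} \right)} - A = \left(-4 - 3 \left(5 - 1\right)^{2}\right) - -8926 = \left(-4 - 3 \cdot 4^{2}\right) + 8926 = \left(-4 - 48\right) + 8926 = -52 + 8926 = 8874$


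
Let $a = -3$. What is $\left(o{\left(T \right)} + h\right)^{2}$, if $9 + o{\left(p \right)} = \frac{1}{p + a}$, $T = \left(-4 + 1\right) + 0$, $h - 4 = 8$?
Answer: $\frac{289}{36} \approx 8.0278$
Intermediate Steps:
$h = 12$ ($h = 4 + 8 = 12$)
$T = -3$ ($T = -3 + 0 = -3$)
$o{\left(p \right)} = -9 + \frac{1}{-3 + p}$ ($o{\left(p \right)} = -9 + \frac{1}{p - 3} = -9 + \frac{1}{-3 + p}$)
$\left(o{\left(T \right)} + h\right)^{2} = \left(\frac{28 - -27}{-3 - 3} + 12\right)^{2} = \left(\frac{28 + 27}{-6} + 12\right)^{2} = \left(\left(- \frac{1}{6}\right) 55 + 12\right)^{2} = \left(- \frac{55}{6} + 12\right)^{2} = \left(\frac{17}{6}\right)^{2} = \frac{289}{36}$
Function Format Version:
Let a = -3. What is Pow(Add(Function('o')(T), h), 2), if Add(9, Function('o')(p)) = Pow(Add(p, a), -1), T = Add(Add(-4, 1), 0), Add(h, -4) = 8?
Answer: Rational(289, 36) ≈ 8.0278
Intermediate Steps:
h = 12 (h = Add(4, 8) = 12)
T = -3 (T = Add(-3, 0) = -3)
Function('o')(p) = Add(-9, Pow(Add(-3, p), -1)) (Function('o')(p) = Add(-9, Pow(Add(p, -3), -1)) = Add(-9, Pow(Add(-3, p), -1)))
Pow(Add(Function('o')(T), h), 2) = Pow(Add(Mul(Pow(Add(-3, -3), -1), Add(28, Mul(-9, -3))), 12), 2) = Pow(Add(Mul(Pow(-6, -1), Add(28, 27)), 12), 2) = Pow(Add(Mul(Rational(-1, 6), 55), 12), 2) = Pow(Add(Rational(-55, 6), 12), 2) = Pow(Rational(17, 6), 2) = Rational(289, 36)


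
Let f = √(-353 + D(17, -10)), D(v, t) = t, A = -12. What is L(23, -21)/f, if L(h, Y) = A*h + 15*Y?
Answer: 197*I*√3/11 ≈ 31.019*I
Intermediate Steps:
L(h, Y) = -12*h + 15*Y
f = 11*I*√3 (f = √(-353 - 10) = √(-363) = 11*I*√3 ≈ 19.053*I)
L(23, -21)/f = (-12*23 + 15*(-21))/((11*I*√3)) = (-276 - 315)*(-I*√3/33) = -(-197)*I*√3/11 = 197*I*√3/11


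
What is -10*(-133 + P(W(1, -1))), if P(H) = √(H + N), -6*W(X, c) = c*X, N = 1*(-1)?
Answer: 1330 - 5*I*√30/3 ≈ 1330.0 - 9.1287*I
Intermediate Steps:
N = -1
W(X, c) = -X*c/6 (W(X, c) = -c*X/6 = -X*c/6)
P(H) = √(-1 + H) (P(H) = √(H - 1) = √(-1 + H))
-10*(-133 + P(W(1, -1))) = -10*(-133 + √(-1 - ⅙*1*(-1))) = -10*(-133 + √(-1 + ⅙)) = -10*(-133 + √(-⅚)) = -10*(-133 + I*√30/6) = 1330 - 5*I*√30/3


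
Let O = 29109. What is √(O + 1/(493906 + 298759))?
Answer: √18289702905760190/792665 ≈ 170.61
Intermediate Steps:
√(O + 1/(493906 + 298759)) = √(29109 + 1/(493906 + 298759)) = √(29109 + 1/792665) = √(23073685486/792665) = √18289702905760190/792665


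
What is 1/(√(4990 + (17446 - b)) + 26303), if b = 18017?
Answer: 26303/691843390 - 3*√491/691843390 ≈ 3.7923e-5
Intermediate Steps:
1/(√(4990 + (17446 - b)) + 26303) = 1/(√(4990 + (17446 - 1*18017)) + 26303) = 1/(√(4990 + (17446 - 18017)) + 26303) = 1/(√(4990 - 571) + 26303) = 1/(√4419 + 26303) = 1/(3*√491 + 26303) = 1/(26303 + 3*√491)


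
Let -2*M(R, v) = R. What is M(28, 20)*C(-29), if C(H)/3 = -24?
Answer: 1008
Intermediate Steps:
M(R, v) = -R/2
C(H) = -72 (C(H) = 3*(-24) = -72)
M(28, 20)*C(-29) = -1/2*28*(-72) = -14*(-72) = 1008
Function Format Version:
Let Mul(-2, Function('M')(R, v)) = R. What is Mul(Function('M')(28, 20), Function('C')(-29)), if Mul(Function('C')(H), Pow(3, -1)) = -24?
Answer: 1008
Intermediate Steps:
Function('M')(R, v) = Mul(Rational(-1, 2), R)
Function('C')(H) = -72 (Function('C')(H) = Mul(3, -24) = -72)
Mul(Function('M')(28, 20), Function('C')(-29)) = Mul(Mul(Rational(-1, 2), 28), -72) = Mul(-14, -72) = 1008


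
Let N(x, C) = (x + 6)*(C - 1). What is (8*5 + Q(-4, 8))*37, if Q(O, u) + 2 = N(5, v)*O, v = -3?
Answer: 7918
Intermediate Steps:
N(x, C) = (-1 + C)*(6 + x) (N(x, C) = (6 + x)*(-1 + C) = (-1 + C)*(6 + x))
Q(O, u) = -2 - 44*O (Q(O, u) = -2 + (-6 - 1*5 + 6*(-3) - 3*5)*O = -2 + (-6 - 5 - 18 - 15)*O = -2 - 44*O)
(8*5 + Q(-4, 8))*37 = (8*5 + (-2 - 44*(-4)))*37 = (40 + (-2 + 176))*37 = (40 + 174)*37 = 214*37 = 7918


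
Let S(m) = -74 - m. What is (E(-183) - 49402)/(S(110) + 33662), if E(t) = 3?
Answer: -49399/33478 ≈ -1.4756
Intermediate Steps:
(E(-183) - 49402)/(S(110) + 33662) = (3 - 49402)/((-74 - 1*110) + 33662) = -49399/((-74 - 110) + 33662) = -49399/(-184 + 33662) = -49399/33478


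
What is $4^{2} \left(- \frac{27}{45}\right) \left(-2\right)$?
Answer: $\frac{96}{5} \approx 19.2$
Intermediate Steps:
$4^{2} \left(- \frac{27}{45}\right) \left(-2\right) = 16 \left(\left(-27\right) \frac{1}{45}\right) \left(-2\right) = 16 \left(- \frac{3}{5}\right) \left(-2\right) = \left(- \frac{48}{5}\right) \left(-2\right) = \frac{96}{5}$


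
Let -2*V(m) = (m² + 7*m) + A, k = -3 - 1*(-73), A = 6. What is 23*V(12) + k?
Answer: -2621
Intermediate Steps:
k = 70 (k = -3 + 73 = 70)
V(m) = -3 - 7*m/2 - m²/2 (V(m) = -((m² + 7*m) + 6)/2 = -(6 + m² + 7*m)/2 = -3 - 7*m/2 - m²/2)
23*V(12) + k = 23*(-3 - 7/2*12 - ½*12²) + 70 = 23*(-3 - 42 - ½*144) + 70 = 23*(-3 - 42 - 72) + 70 = 23*(-117) + 70 = -2691 + 70 = -2621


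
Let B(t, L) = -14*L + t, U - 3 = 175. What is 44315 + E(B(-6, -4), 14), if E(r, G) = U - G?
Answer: 44479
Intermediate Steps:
U = 178 (U = 3 + 175 = 178)
B(t, L) = t - 14*L
E(r, G) = 178 - G
44315 + E(B(-6, -4), 14) = 44315 + (178 - 1*14) = 44315 + (178 - 14) = 44315 + 164 = 44479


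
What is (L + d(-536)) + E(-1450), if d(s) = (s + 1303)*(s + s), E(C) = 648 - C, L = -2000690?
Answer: -2820816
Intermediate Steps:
d(s) = 2*s*(1303 + s) (d(s) = (1303 + s)*(2*s) = 2*s*(1303 + s))
(L + d(-536)) + E(-1450) = (-2000690 + 2*(-536)*(1303 - 536)) + (648 - 1*(-1450)) = (-2000690 + 2*(-536)*767) + (648 + 1450) = (-2000690 - 822224) + 2098 = -2822914 + 2098 = -2820816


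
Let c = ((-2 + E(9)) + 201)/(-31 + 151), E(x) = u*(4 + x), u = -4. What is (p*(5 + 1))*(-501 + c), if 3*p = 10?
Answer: -19991/2 ≈ -9995.5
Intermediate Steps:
E(x) = -16 - 4*x (E(x) = -4*(4 + x) = -16 - 4*x)
p = 10/3 (p = (1/3)*10 = 10/3 ≈ 3.3333)
c = 49/40 (c = ((-2 + (-16 - 4*9)) + 201)/(-31 + 151) = ((-2 + (-16 - 36)) + 201)/120 = ((-2 - 52) + 201)*(1/120) = (-54 + 201)*(1/120) = 147*(1/120) = 49/40 ≈ 1.2250)
(p*(5 + 1))*(-501 + c) = (10*(5 + 1)/3)*(-501 + 49/40) = ((10/3)*6)*(-19991/40) = 20*(-19991/40) = -19991/2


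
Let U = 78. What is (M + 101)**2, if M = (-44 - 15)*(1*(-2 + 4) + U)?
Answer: 21335161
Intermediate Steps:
M = -4720 (M = (-44 - 15)*(1*(-2 + 4) + 78) = -59*(1*2 + 78) = -59*(2 + 78) = -59*80 = -4720)
(M + 101)**2 = (-4720 + 101)**2 = (-4619)**2 = 21335161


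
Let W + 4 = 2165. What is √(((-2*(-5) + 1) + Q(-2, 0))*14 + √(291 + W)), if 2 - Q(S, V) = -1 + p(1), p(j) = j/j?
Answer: √(182 + 2*√613) ≈ 15.216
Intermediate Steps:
W = 2161 (W = -4 + 2165 = 2161)
p(j) = 1
Q(S, V) = 2 (Q(S, V) = 2 - (-1 + 1) = 2 - 1*0 = 2 + 0 = 2)
√(((-2*(-5) + 1) + Q(-2, 0))*14 + √(291 + W)) = √(((-2*(-5) + 1) + 2)*14 + √(291 + 2161)) = √(((10 + 1) + 2)*14 + √2452) = √((11 + 2)*14 + 2*√613) = √(13*14 + 2*√613) = √(182 + 2*√613)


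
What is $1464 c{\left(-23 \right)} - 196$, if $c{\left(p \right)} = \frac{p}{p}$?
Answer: $1268$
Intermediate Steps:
$c{\left(p \right)} = 1$
$1464 c{\left(-23 \right)} - 196 = 1464 \cdot 1 - 196 = 1464 - 196 = 1268$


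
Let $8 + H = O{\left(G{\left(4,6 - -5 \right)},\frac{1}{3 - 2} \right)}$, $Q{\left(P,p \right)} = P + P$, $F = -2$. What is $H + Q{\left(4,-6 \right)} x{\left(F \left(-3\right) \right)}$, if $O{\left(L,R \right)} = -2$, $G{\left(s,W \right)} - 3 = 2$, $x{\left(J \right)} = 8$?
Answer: $54$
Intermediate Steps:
$G{\left(s,W \right)} = 5$ ($G{\left(s,W \right)} = 3 + 2 = 5$)
$Q{\left(P,p \right)} = 2 P$
$H = -10$ ($H = -8 - 2 = -10$)
$H + Q{\left(4,-6 \right)} x{\left(F \left(-3\right) \right)} = -10 + 2 \cdot 4 \cdot 8 = -10 + 8 \cdot 8 = -10 + 64 = 54$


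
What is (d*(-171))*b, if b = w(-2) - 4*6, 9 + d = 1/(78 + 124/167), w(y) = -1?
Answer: -20209293/526 ≈ -38421.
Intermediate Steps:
d = -118183/13150 (d = -9 + 1/(78 + 124/167) = -9 + 1/(13150/167) = -9 + 167/13150 = -118183/13150 ≈ -8.9873)
b = -25 (b = -1 - 4*6 = -1 - 24 = -25)
(d*(-171))*b = -118183/13150*(-171)*(-25) = (20209293/13150)*(-25) = -20209293/526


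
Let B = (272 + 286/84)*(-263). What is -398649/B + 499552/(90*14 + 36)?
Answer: 96337305760/246411801 ≈ 390.96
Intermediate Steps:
B = -3042121/42 (B = (272 + 286*(1/84))*(-263) = (272 + 143/42)*(-263) = (11567/42)*(-263) = -3042121/42 ≈ -72432.)
-398649/B + 499552/(90*14 + 36) = -398649/(-3042121/42) + 499552/(90*14 + 36) = -398649*(-42/3042121) + 499552/(1260 + 36) = 16743258/3042121 + 499552/1296 = 16743258/3042121 + 499552*(1/1296) = 16743258/3042121 + 31222/81 = 96337305760/246411801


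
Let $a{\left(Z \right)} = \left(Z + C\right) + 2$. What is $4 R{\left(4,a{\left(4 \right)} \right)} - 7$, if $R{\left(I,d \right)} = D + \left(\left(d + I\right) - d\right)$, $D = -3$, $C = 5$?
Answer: $-3$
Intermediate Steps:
$a{\left(Z \right)} = 7 + Z$ ($a{\left(Z \right)} = \left(Z + 5\right) + 2 = \left(5 + Z\right) + 2 = 7 + Z$)
$R{\left(I,d \right)} = -3 + I$ ($R{\left(I,d \right)} = -3 + \left(\left(d + I\right) - d\right) = -3 + \left(\left(I + d\right) - d\right) = -3 + I$)
$4 R{\left(4,a{\left(4 \right)} \right)} - 7 = 4 \left(-3 + 4\right) - 7 = 4 \cdot 1 - 7 = 4 - 7 = -3$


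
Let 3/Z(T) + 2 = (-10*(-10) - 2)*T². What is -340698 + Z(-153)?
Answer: -781588467837/2294080 ≈ -3.4070e+5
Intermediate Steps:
Z(T) = 3/(-2 + 98*T²) (Z(T) = 3/(-2 + (-10*(-10) - 2)*T²) = 3/(-2 + (100 - 2)*T²) = 3/(-2 + 98*T²))
-340698 + Z(-153) = -340698 + 3/(2*(-1 + 49*(-153)²)) = -340698 + 3/(2*(-1 + 49*23409)) = -340698 + 3/(2*(-1 + 1147041)) = -340698 + (3/2)/1147040 = -340698 + (3/2)*(1/1147040) = -340698 + 3/2294080 = -781588467837/2294080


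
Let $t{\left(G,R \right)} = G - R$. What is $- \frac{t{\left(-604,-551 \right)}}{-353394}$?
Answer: $- \frac{53}{353394} \approx -0.00014997$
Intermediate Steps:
$- \frac{t{\left(-604,-551 \right)}}{-353394} = - \frac{-604 - -551}{-353394} = - \frac{\left(-604 + 551\right) \left(-1\right)}{353394} = - \frac{\left(-53\right) \left(-1\right)}{353394} = \left(-1\right) \frac{53}{353394} = - \frac{53}{353394}$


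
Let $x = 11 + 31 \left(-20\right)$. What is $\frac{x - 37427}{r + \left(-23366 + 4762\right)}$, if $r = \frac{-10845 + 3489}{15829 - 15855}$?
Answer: $\frac{247234}{119087} \approx 2.0761$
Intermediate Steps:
$x = -609$ ($x = 11 - 620 = -609$)
$r = \frac{3678}{13}$ ($r = - \frac{7356}{-26} = \left(-7356\right) \left(- \frac{1}{26}\right) = \frac{3678}{13} \approx 282.92$)
$\frac{x - 37427}{r + \left(-23366 + 4762\right)} = \frac{-609 - 37427}{\frac{3678}{13} + \left(-23366 + 4762\right)} = - \frac{38036}{\frac{3678}{13} - 18604} = - \frac{38036}{- \frac{238174}{13}} = \left(-38036\right) \left(- \frac{13}{238174}\right) = \frac{247234}{119087}$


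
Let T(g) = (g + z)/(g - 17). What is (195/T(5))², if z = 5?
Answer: 54756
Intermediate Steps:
T(g) = (5 + g)/(-17 + g) (T(g) = (g + 5)/(g - 17) = (5 + g)/(-17 + g))
(195/T(5))² = (195/(((5 + 5)/(-17 + 5))))² = (195/((10/(-12))))² = (195/((-1/12*10)))² = (195/(-⅚))² = (195*(-6/5))² = (-234)² = 54756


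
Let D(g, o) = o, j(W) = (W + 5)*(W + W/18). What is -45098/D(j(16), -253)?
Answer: 45098/253 ≈ 178.25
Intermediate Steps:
j(W) = 19*W*(5 + W)/18 (j(W) = (5 + W)*(W + W*(1/18)) = (5 + W)*(W + W/18) = (5 + W)*(19*W/18) = 19*W*(5 + W)/18)
-45098/D(j(16), -253) = -45098/(-253) = -45098*(-1/253) = 45098/253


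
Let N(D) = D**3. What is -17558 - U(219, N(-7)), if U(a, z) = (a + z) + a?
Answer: -17653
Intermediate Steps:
U(a, z) = z + 2*a
-17558 - U(219, N(-7)) = -17558 - ((-7)**3 + 2*219) = -17558 - (-343 + 438) = -17558 - 1*95 = -17558 - 95 = -17653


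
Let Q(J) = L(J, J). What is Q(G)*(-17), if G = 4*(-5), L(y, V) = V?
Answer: 340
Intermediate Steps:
G = -20
Q(J) = J
Q(G)*(-17) = -20*(-17) = 340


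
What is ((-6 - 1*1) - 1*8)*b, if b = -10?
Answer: 150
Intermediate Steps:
((-6 - 1*1) - 1*8)*b = ((-6 - 1*1) - 1*8)*(-10) = ((-6 - 1) - 8)*(-10) = (-7 - 8)*(-10) = -15*(-10) = 150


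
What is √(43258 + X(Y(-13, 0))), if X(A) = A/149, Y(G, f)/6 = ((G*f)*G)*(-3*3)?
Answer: √43258 ≈ 207.99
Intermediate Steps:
Y(G, f) = -54*f*G² (Y(G, f) = 6*(((G*f)*G)*(-3*3)) = 6*((f*G²)*(-9)) = 6*(-9*f*G²) = -54*f*G²)
X(A) = A/149 (X(A) = A*(1/149) = A/149)
√(43258 + X(Y(-13, 0))) = √(43258 + (-54*0*(-13)²)/149) = √(43258 + (-54*0*169)/149) = √(43258 + (1/149)*0) = √(43258 + 0) = √43258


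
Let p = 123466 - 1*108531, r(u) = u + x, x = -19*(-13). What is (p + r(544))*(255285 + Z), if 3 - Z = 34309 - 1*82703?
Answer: 4775703132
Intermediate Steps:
x = 247
r(u) = 247 + u (r(u) = u + 247 = 247 + u)
p = 14935 (p = 123466 - 108531 = 14935)
Z = 48397 (Z = 3 - (34309 - 1*82703) = 3 - (34309 - 82703) = 3 - 1*(-48394) = 3 + 48394 = 48397)
(p + r(544))*(255285 + Z) = (14935 + (247 + 544))*(255285 + 48397) = (14935 + 791)*303682 = 15726*303682 = 4775703132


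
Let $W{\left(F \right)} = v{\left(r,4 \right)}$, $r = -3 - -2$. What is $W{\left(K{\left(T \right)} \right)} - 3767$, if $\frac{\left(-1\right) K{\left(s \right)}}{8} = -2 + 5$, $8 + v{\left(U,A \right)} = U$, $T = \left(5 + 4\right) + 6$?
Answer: $-3776$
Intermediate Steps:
$T = 15$ ($T = 9 + 6 = 15$)
$r = -1$ ($r = -3 + 2 = -1$)
$v{\left(U,A \right)} = -8 + U$
$K{\left(s \right)} = -24$ ($K{\left(s \right)} = - 8 \left(-2 + 5\right) = \left(-8\right) 3 = -24$)
$W{\left(F \right)} = -9$ ($W{\left(F \right)} = -8 - 1 = -9$)
$W{\left(K{\left(T \right)} \right)} - 3767 = -9 - 3767 = -3776$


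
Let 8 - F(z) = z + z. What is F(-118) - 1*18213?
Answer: -17969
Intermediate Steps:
F(z) = 8 - 2*z (F(z) = 8 - (z + z) = 8 - 2*z)
F(-118) - 1*18213 = (8 - 2*(-118)) - 1*18213 = (8 + 236) - 18213 = 244 - 18213 = -17969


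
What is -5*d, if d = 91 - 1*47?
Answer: -220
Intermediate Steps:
d = 44 (d = 91 - 47 = 44)
-5*d = -5*44 = -220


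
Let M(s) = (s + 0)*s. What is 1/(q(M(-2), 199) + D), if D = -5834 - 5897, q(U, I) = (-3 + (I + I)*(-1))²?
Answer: 1/149070 ≈ 6.7083e-6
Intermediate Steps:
M(s) = s² (M(s) = s*s = s²)
q(U, I) = (-3 - 2*I)² (q(U, I) = (-3 + (2*I)*(-1))² = (-3 - 2*I)²)
D = -11731
1/(q(M(-2), 199) + D) = 1/((3 + 2*199)² - 11731) = 1/((3 + 398)² - 11731) = 1/(401² - 11731) = 1/(160801 - 11731) = 1/149070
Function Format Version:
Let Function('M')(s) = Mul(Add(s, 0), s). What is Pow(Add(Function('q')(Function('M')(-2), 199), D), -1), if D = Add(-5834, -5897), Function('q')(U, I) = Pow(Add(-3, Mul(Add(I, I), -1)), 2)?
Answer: Rational(1, 149070) ≈ 6.7083e-6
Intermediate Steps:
Function('M')(s) = Pow(s, 2) (Function('M')(s) = Mul(s, s) = Pow(s, 2))
Function('q')(U, I) = Pow(Add(-3, Mul(-2, I)), 2) (Function('q')(U, I) = Pow(Add(-3, Mul(Mul(2, I), -1)), 2) = Pow(Add(-3, Mul(-2, I)), 2))
D = -11731
Pow(Add(Function('q')(Function('M')(-2), 199), D), -1) = Pow(Add(Pow(Add(3, Mul(2, 199)), 2), -11731), -1) = Pow(Add(Pow(Add(3, 398), 2), -11731), -1) = Pow(Add(Pow(401, 2), -11731), -1) = Pow(Add(160801, -11731), -1) = Pow(149070, -1) = Rational(1, 149070)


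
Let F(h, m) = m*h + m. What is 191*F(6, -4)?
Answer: -5348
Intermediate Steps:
F(h, m) = m + h*m (F(h, m) = h*m + m = m + h*m)
191*F(6, -4) = 191*(-4*(1 + 6)) = 191*(-4*7) = 191*(-28) = -5348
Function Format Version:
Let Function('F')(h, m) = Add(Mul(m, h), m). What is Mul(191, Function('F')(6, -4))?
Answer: -5348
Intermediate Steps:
Function('F')(h, m) = Add(m, Mul(h, m)) (Function('F')(h, m) = Add(Mul(h, m), m) = Add(m, Mul(h, m)))
Mul(191, Function('F')(6, -4)) = Mul(191, Mul(-4, Add(1, 6))) = Mul(191, Mul(-4, 7)) = Mul(191, -28) = -5348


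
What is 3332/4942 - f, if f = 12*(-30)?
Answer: 127318/353 ≈ 360.67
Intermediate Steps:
f = -360
3332/4942 - f = 3332/4942 - 1*(-360) = 3332*(1/4942) + 360 = 238/353 + 360 = 127318/353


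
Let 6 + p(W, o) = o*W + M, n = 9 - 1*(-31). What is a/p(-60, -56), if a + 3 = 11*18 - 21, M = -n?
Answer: 87/1657 ≈ 0.052505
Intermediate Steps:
n = 40 (n = 9 + 31 = 40)
M = -40 (M = -1*40 = -40)
p(W, o) = -46 + W*o (p(W, o) = -6 + (o*W - 40) = -6 + (W*o - 40) = -6 + (-40 + W*o) = -46 + W*o)
a = 174 (a = -3 + (11*18 - 21) = -3 + (198 - 21) = -3 + 177 = 174)
a/p(-60, -56) = 174/(-46 - 60*(-56)) = 174/(-46 + 3360) = 174/3314 = 174*(1/3314) = 87/1657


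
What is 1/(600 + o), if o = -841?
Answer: -1/241 ≈ -0.0041494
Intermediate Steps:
1/(600 + o) = 1/(600 - 841) = 1/(-241) = -1/241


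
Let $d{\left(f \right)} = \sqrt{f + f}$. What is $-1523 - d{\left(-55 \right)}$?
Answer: $-1523 - i \sqrt{110} \approx -1523.0 - 10.488 i$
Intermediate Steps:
$d{\left(f \right)} = \sqrt{2} \sqrt{f}$ ($d{\left(f \right)} = \sqrt{2 f} = \sqrt{2} \sqrt{f}$)
$-1523 - d{\left(-55 \right)} = -1523 - \sqrt{2} \sqrt{-55} = -1523 - \sqrt{2} i \sqrt{55} = -1523 - i \sqrt{110}$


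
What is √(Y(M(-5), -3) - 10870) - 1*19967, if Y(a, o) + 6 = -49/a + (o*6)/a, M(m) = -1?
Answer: -19967 + 3*I*√1201 ≈ -19967.0 + 103.97*I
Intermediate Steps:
Y(a, o) = -6 - 49/a + 6*o/a (Y(a, o) = -6 + (-49/a + (o*6)/a) = -6 + (-49/a + (6*o)/a) = -6 + (-49/a + 6*o/a) = -6 - 49/a + 6*o/a)
√(Y(M(-5), -3) - 10870) - 1*19967 = √((-49 - 6*(-1) + 6*(-3))/(-1) - 10870) - 1*19967 = √(-(-49 + 6 - 18) - 10870) - 19967 = √(-1*(-61) - 10870) - 19967 = √(61 - 10870) - 19967 = √(-10809) - 19967 = 3*I*√1201 - 19967 = -19967 + 3*I*√1201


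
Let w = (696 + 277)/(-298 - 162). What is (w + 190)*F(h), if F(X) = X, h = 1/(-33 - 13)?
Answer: -86427/21160 ≈ -4.0844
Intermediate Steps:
h = -1/46 (h = 1/(-46) = -1/46 ≈ -0.021739)
w = -973/460 (w = 973/(-460) = 973*(-1/460) = -973/460 ≈ -2.1152)
(w + 190)*F(h) = (-973/460 + 190)*(-1/46) = (86427/460)*(-1/46) = -86427/21160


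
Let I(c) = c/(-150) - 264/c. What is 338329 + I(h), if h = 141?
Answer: 795066541/2350 ≈ 3.3833e+5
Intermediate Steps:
I(c) = -264/c - c/150 (I(c) = c*(-1/150) - 264/c = -c/150 - 264/c = -264/c - c/150)
338329 + I(h) = 338329 + (-264/141 - 1/150*141) = 338329 + (-264*1/141 - 47/50) = 338329 + (-88/47 - 47/50) = 338329 - 6609/2350 = 795066541/2350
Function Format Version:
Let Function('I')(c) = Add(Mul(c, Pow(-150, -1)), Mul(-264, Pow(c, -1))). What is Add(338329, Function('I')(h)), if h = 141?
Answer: Rational(795066541, 2350) ≈ 3.3833e+5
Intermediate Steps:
Function('I')(c) = Add(Mul(-264, Pow(c, -1)), Mul(Rational(-1, 150), c)) (Function('I')(c) = Add(Mul(c, Rational(-1, 150)), Mul(-264, Pow(c, -1))) = Add(Mul(Rational(-1, 150), c), Mul(-264, Pow(c, -1))) = Add(Mul(-264, Pow(c, -1)), Mul(Rational(-1, 150), c)))
Add(338329, Function('I')(h)) = Add(338329, Add(Mul(-264, Pow(141, -1)), Mul(Rational(-1, 150), 141))) = Add(338329, Add(Mul(-264, Rational(1, 141)), Rational(-47, 50))) = Add(338329, Add(Rational(-88, 47), Rational(-47, 50))) = Add(338329, Rational(-6609, 2350)) = Rational(795066541, 2350)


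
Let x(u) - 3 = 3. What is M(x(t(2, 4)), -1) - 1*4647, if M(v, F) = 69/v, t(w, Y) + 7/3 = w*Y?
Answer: -9271/2 ≈ -4635.5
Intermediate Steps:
t(w, Y) = -7/3 + Y*w (t(w, Y) = -7/3 + w*Y = -7/3 + Y*w)
x(u) = 6 (x(u) = 3 + 3 = 6)
M(x(t(2, 4)), -1) - 1*4647 = 69/6 - 1*4647 = 69*(⅙) - 4647 = 23/2 - 4647 = -9271/2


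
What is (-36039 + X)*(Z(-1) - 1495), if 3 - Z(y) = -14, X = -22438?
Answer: 86429006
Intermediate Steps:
Z(y) = 17 (Z(y) = 3 - 1*(-14) = 3 + 14 = 17)
(-36039 + X)*(Z(-1) - 1495) = (-36039 - 22438)*(17 - 1495) = -58477*(-1478) = 86429006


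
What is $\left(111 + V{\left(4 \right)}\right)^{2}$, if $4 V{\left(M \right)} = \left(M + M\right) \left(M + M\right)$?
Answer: $16129$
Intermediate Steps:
$V{\left(M \right)} = M^{2}$ ($V{\left(M \right)} = \frac{\left(M + M\right) \left(M + M\right)}{4} = \frac{2 M 2 M}{4} = \frac{4 M^{2}}{4} = M^{2}$)
$\left(111 + V{\left(4 \right)}\right)^{2} = \left(111 + 4^{2}\right)^{2} = \left(111 + 16\right)^{2} = 127^{2} = 16129$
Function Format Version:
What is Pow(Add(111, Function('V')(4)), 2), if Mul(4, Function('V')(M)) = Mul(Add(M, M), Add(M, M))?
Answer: 16129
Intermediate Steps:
Function('V')(M) = Pow(M, 2) (Function('V')(M) = Mul(Rational(1, 4), Mul(Add(M, M), Add(M, M))) = Mul(Rational(1, 4), Mul(Mul(2, M), Mul(2, M))) = Mul(Rational(1, 4), Mul(4, Pow(M, 2))) = Pow(M, 2))
Pow(Add(111, Function('V')(4)), 2) = Pow(Add(111, Pow(4, 2)), 2) = Pow(Add(111, 16), 2) = Pow(127, 2) = 16129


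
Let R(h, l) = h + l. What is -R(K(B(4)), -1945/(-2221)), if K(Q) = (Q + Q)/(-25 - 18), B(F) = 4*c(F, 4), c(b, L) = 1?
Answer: -65867/95503 ≈ -0.68968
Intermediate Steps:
B(F) = 4 (B(F) = 4*1 = 4)
K(Q) = -2*Q/43 (K(Q) = (2*Q)/(-43) = (2*Q)*(-1/43) = -2*Q/43)
-R(K(B(4)), -1945/(-2221)) = -(-2/43*4 - 1945/(-2221)) = -(-8/43 - 1945*(-1/2221)) = -(-8/43 + 1945/2221) = -1*65867/95503 = -65867/95503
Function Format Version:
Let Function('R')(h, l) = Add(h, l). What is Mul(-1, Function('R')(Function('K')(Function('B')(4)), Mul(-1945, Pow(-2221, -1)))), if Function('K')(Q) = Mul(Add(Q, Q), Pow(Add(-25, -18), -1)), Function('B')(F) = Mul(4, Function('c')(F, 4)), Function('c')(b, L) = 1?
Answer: Rational(-65867, 95503) ≈ -0.68968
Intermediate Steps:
Function('B')(F) = 4 (Function('B')(F) = Mul(4, 1) = 4)
Function('K')(Q) = Mul(Rational(-2, 43), Q) (Function('K')(Q) = Mul(Mul(2, Q), Pow(-43, -1)) = Mul(Mul(2, Q), Rational(-1, 43)) = Mul(Rational(-2, 43), Q))
Mul(-1, Function('R')(Function('K')(Function('B')(4)), Mul(-1945, Pow(-2221, -1)))) = Mul(-1, Add(Mul(Rational(-2, 43), 4), Mul(-1945, Pow(-2221, -1)))) = Mul(-1, Add(Rational(-8, 43), Mul(-1945, Rational(-1, 2221)))) = Mul(-1, Add(Rational(-8, 43), Rational(1945, 2221))) = Mul(-1, Rational(65867, 95503)) = Rational(-65867, 95503)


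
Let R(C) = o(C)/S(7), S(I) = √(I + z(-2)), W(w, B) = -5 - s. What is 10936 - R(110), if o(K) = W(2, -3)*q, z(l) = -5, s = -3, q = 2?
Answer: 10936 + 2*√2 ≈ 10939.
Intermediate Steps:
W(w, B) = -2 (W(w, B) = -5 - 1*(-3) = -5 + 3 = -2)
S(I) = √(-5 + I) (S(I) = √(I - 5) = √(-5 + I))
o(K) = -4 (o(K) = -2*2 = -4)
R(C) = -2*√2 (R(C) = -4/√(-5 + 7) = -4*√2/2 = -2*√2)
10936 - R(110) = 10936 - (-2)*√2 = 10936 + 2*√2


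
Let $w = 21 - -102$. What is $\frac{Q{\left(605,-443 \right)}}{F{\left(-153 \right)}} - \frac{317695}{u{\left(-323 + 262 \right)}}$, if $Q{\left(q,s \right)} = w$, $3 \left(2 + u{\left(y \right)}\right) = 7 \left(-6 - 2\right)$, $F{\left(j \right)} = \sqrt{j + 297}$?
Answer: $\frac{1907441}{124} \approx 15383.0$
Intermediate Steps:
$F{\left(j \right)} = \sqrt{297 + j}$
$u{\left(y \right)} = - \frac{62}{3}$ ($u{\left(y \right)} = -2 + \frac{7 \left(-6 - 2\right)}{3} = -2 + \frac{7 \left(-8\right)}{3} = -2 + \frac{1}{3} \left(-56\right) = -2 - \frac{56}{3} = - \frac{62}{3}$)
$w = 123$ ($w = 21 + 102 = 123$)
$Q{\left(q,s \right)} = 123$
$\frac{Q{\left(605,-443 \right)}}{F{\left(-153 \right)}} - \frac{317695}{u{\left(-323 + 262 \right)}} = \frac{123}{\sqrt{297 - 153}} - \frac{317695}{- \frac{62}{3}} = \frac{123}{\sqrt{144}} - - \frac{953085}{62} = \frac{123}{12} + \frac{953085}{62} = 123 \cdot \frac{1}{12} + \frac{953085}{62} = \frac{41}{4} + \frac{953085}{62} = \frac{1907441}{124}$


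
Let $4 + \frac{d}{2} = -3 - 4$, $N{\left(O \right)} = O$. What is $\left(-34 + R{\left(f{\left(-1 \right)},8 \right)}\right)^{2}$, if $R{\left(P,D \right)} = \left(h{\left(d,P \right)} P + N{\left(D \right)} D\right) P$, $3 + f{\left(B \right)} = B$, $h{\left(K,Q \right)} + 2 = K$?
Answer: $454276$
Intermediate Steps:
$d = -22$ ($d = -8 + 2 \left(-3 - 4\right) = -8 + 2 \left(-7\right) = -8 - 14 = -22$)
$h{\left(K,Q \right)} = -2 + K$
$f{\left(B \right)} = -3 + B$
$R{\left(P,D \right)} = P \left(D^{2} - 24 P\right)$ ($R{\left(P,D \right)} = \left(\left(-2 - 22\right) P + D D\right) P = \left(- 24 P + D^{2}\right) P = \left(D^{2} - 24 P\right) P = P \left(D^{2} - 24 P\right)$)
$\left(-34 + R{\left(f{\left(-1 \right)},8 \right)}\right)^{2} = \left(-34 + \left(-3 - 1\right) \left(8^{2} - 24 \left(-3 - 1\right)\right)\right)^{2} = \left(-34 - 4 \left(64 - -96\right)\right)^{2} = \left(-34 - 4 \left(64 + 96\right)\right)^{2} = \left(-34 - 640\right)^{2} = \left(-674\right)^{2} = 454276$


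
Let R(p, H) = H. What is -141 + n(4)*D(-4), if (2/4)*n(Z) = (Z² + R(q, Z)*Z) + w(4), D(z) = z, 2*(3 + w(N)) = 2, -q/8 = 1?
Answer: -381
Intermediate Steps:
q = -8 (q = -8*1 = -8)
w(N) = -2 (w(N) = -3 + (½)*2 = -3 + 1 = -2)
n(Z) = -4 + 4*Z² (n(Z) = 2*((Z² + Z*Z) - 2) = 2*((Z² + Z²) - 2) = 2*(2*Z² - 2) = 2*(-2 + 2*Z²) = -4 + 4*Z²)
-141 + n(4)*D(-4) = -141 + (-4 + 4*4²)*(-4) = -141 + (-4 + 4*16)*(-4) = -141 + (-4 + 64)*(-4) = -141 + 60*(-4) = -141 - 240 = -381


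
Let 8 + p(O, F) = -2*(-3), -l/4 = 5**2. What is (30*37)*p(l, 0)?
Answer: -2220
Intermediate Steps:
l = -100 (l = -4*5**2 = -4*25 = -100)
p(O, F) = -2 (p(O, F) = -8 - 2*(-3) = -8 + 6 = -2)
(30*37)*p(l, 0) = (30*37)*(-2) = 1110*(-2) = -2220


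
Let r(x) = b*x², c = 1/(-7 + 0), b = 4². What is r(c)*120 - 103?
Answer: -3127/49 ≈ -63.816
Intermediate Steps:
b = 16
c = -⅐ (c = 1/(-7) = -⅐ ≈ -0.14286)
r(x) = 16*x²
r(c)*120 - 103 = (16*(-⅐)²)*120 - 103 = (16*(1/49))*120 - 103 = (16/49)*120 - 103 = 1920/49 - 103 = -3127/49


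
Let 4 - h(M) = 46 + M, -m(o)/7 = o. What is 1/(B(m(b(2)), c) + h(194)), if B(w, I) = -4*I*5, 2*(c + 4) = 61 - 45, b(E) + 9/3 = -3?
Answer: -1/316 ≈ -0.0031646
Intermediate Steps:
b(E) = -6 (b(E) = -3 - 3 = -6)
m(o) = -7*o
c = 4 (c = -4 + (61 - 45)/2 = -4 + (½)*16 = -4 + 8 = 4)
h(M) = -42 - M (h(M) = 4 - (46 + M) = 4 + (-46 - M) = -42 - M)
B(w, I) = -20*I
1/(B(m(b(2)), c) + h(194)) = 1/(-20*4 + (-42 - 1*194)) = 1/(-80 + (-42 - 194)) = 1/(-80 - 236) = 1/(-316) = -1/316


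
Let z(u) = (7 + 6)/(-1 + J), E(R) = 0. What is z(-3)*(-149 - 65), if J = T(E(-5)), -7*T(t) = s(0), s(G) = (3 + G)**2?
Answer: 9737/8 ≈ 1217.1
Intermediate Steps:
T(t) = -9/7 (T(t) = -(3 + 0)**2/7 = -1/7*3**2 = -1/7*9 = -9/7)
J = -9/7 ≈ -1.2857
z(u) = -91/16 (z(u) = (7 + 6)/(-1 - 9/7) = 13/(-16/7) = 13*(-7/16) = -91/16)
z(-3)*(-149 - 65) = -91*(-149 - 65)/16 = -91/16*(-214) = 9737/8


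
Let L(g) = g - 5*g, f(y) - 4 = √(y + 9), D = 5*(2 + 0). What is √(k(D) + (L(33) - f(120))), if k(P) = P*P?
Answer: √(-36 - √129) ≈ 6.8817*I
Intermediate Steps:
D = 10 (D = 5*2 = 10)
k(P) = P²
f(y) = 4 + √(9 + y) (f(y) = 4 + √(y + 9) = 4 + √(9 + y))
L(g) = -4*g
√(k(D) + (L(33) - f(120))) = √(10² + (-4*33 - (4 + √(9 + 120)))) = √(100 + (-132 - (4 + √129))) = √(100 + (-132 + (-4 - √129))) = √(100 + (-136 - √129)) = √(-36 - √129)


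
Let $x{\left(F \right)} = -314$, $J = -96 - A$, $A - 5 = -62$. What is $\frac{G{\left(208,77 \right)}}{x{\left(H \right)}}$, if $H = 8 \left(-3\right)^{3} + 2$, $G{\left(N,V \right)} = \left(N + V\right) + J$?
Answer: $- \frac{123}{157} \approx -0.78344$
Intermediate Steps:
$A = -57$ ($A = 5 - 62 = -57$)
$J = -39$ ($J = -96 - -57 = -96 + 57 = -39$)
$G{\left(N,V \right)} = -39 + N + V$ ($G{\left(N,V \right)} = \left(N + V\right) - 39 = -39 + N + V$)
$H = -214$ ($H = 8 \left(-27\right) + 2 = -216 + 2 = -214$)
$\frac{G{\left(208,77 \right)}}{x{\left(H \right)}} = \frac{-39 + 208 + 77}{-314} = 246 \left(- \frac{1}{314}\right) = - \frac{123}{157}$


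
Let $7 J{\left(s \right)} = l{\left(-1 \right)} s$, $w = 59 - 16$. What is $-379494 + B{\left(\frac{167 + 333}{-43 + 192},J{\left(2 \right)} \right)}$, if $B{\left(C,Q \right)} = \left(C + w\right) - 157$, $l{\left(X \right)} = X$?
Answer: $- \frac{56561092}{149} \approx -3.796 \cdot 10^{5}$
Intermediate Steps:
$w = 43$
$J{\left(s \right)} = - \frac{s}{7}$ ($J{\left(s \right)} = \frac{\left(-1\right) s}{7} = - \frac{s}{7}$)
$B{\left(C,Q \right)} = -114 + C$ ($B{\left(C,Q \right)} = \left(C + 43\right) - 157 = \left(43 + C\right) - 157 = -114 + C$)
$-379494 + B{\left(\frac{167 + 333}{-43 + 192},J{\left(2 \right)} \right)} = -379494 - \left(114 - \frac{167 + 333}{-43 + 192}\right) = -379494 - \left(114 - \frac{500}{149}\right) = -379494 + \left(-114 + 500 \cdot \frac{1}{149}\right) = -379494 + \left(-114 + \frac{500}{149}\right) = -379494 - \frac{16486}{149} = - \frac{56561092}{149}$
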